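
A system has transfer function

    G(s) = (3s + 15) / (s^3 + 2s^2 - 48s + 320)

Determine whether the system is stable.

The denominator s^3 + 2s^2 - 48s + 320 factors as (s + 10)(s^2 - 8s + 32), giving poles at s = -10, 4 + 4j, 4 - 4j.
Since the pole(s) at s = 4 + 4j, 4 - 4j lie in the right half-plane, the system is unstable.

unstable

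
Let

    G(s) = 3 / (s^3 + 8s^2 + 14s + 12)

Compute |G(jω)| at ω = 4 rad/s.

Substitute s = j4: numerator = 3, denominator = -116 - j8.
|G(j4)| = |3| / |-116 - j8| = 3 / 116.28 ≈ 0.02580.

|G(j4)| ≈ 0.02580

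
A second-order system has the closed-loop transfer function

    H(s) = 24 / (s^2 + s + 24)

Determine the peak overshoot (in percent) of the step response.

%OS ≈ 72.4%

Comparing s^2 + s + 24 to s^2 + 2ζωₙs + ωₙ²: ωₙ = √24 ≈ 4.899 rad/s and ζ = 1/(2·√24) ≈ 0.1021.
%OS = 100·exp(−πζ/√(1−ζ²)) = 100·exp(−π·0.1021/√(1−0.1021²)) ≈ 72.4%.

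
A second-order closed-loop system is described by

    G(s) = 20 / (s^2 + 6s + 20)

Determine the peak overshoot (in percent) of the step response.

Comparing s^2 + 6s + 20 to s^2 + 2ζωₙs + ωₙ²: ωₙ = √20 ≈ 4.472 rad/s and ζ = 6/(2·√20) ≈ 0.6708.
%OS = 100·exp(−πζ/√(1−ζ²)) = 100·exp(−π·0.6708/√(1−0.6708²)) ≈ 5.83%.

%OS ≈ 5.83%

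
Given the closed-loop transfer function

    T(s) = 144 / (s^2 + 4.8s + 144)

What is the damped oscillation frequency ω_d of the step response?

ω_d ≈ 11.76 rad/s

Comparing s^2 + 4.8s + 144 to s^2 + 2ζωₙs + ωₙ²: ωₙ = 12 rad/s and ζ = 4.8/(2·12) = 0.2.
ζωₙ = 4.8/2 = 2.4, so ω_d = ωₙ√(1−ζ²) = √(ωₙ² − (ζωₙ)²) = √(144 − 2.4²) = √138.24 ≈ 11.76 rad/s.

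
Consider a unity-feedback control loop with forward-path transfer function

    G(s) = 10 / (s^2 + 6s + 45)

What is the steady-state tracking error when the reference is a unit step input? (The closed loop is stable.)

e_ss = 0.8182

G(s) has no poles at the origin.
This is a Type 0 system. Kp = lim_{s→0} G(s) = 10/45 = 2/9.
e_ss = 1/(1 + Kp) = 1/(1 + 2/9) = 9/11 ≈ 0.8182.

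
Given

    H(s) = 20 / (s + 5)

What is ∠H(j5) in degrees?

At s = j5: numerator = 20, denominator = 5 + j5.
∠H = ∠num − ∠den = 0° − (45°) = -45°.

∠H(j5) ≈ -45°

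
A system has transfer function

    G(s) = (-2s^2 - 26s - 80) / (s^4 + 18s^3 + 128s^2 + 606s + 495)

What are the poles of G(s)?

s = -3 ± 6j, -11, -1

The poles are the roots of the denominator s^4 + 18s^3 + 128s^2 + 606s + 495 = 0.
Trying s = -11: the polynomial evaluates to 0, so (s + 11) is a factor.
Dividing out leaves s^3 + 7s^2 + 51s + 45 = 0.
This factors further as (s^2 + 6s + 45)(s + 1) = 0.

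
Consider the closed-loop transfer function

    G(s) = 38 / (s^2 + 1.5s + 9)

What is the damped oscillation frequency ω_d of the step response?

ω_d ≈ 2.905 rad/s

Comparing s^2 + 1.5s + 9 to s^2 + 2ζωₙs + ωₙ²: ωₙ = 3 rad/s and ζ = 1.5/(2·3) = 0.25.
ζωₙ = 1.5/2 = 0.75, so ω_d = ωₙ√(1−ζ²) = √(ωₙ² − (ζωₙ)²) = √(9 − 0.75²) = √8.4375 ≈ 2.905 rad/s.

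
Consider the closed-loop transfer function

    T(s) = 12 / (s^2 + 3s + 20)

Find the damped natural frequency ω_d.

Comparing s^2 + 3s + 20 to s^2 + 2ζωₙs + ωₙ²: ωₙ = √20 ≈ 4.472 rad/s and ζ = 3/(2·√20) ≈ 0.3354.
ζωₙ = 3/2 = 1.5, so ω_d = ωₙ√(1−ζ²) = √(ωₙ² − (ζωₙ)²) = √(20 − 1.5²) = √17.75 ≈ 4.213 rad/s.

ω_d ≈ 4.213 rad/s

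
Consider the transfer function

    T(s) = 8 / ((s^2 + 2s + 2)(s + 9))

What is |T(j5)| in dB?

Substitute s = j5: numerator = 8, denominator = -257 - j25.
|T(j5)| = |8| / |-257 - j25| = 8 / 258.21 ≈ 0.03098.
In decibels: 20·log₁₀(0.03098) ≈ -30.2 dB.

|T(j5)|_dB ≈ -30.2 dB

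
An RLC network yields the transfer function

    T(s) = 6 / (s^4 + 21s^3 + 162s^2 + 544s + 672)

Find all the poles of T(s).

s = -6, -4, -4, -7

The poles are the roots of the denominator s^4 + 21s^3 + 162s^2 + 544s + 672 = 0.
Trying s = -6: the polynomial evaluates to 0, so (s + 6) is a factor.
Dividing out leaves s^3 + 15s^2 + 72s + 112 = 0.
This factors further as (s + 4)^2(s + 7) = 0.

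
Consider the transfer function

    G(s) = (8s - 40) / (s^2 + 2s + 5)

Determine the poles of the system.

s = -1 + 2j, -1 - 2j

The poles are the roots of the denominator s^2 + 2s + 5 = 0.
Using the quadratic formula: s = (-2 ± √(-16))/2 = -1 ± 2j.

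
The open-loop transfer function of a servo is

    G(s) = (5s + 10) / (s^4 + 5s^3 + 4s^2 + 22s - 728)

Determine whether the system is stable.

unstable

The denominator s^4 + 5s^3 + 4s^2 + 22s - 728 factors as (s^2 + 2s + 26)(s + 7)(s - 4), giving poles at s = -1 + 5j, -1 - 5j, -7, 4.
Since the pole(s) at s = 4 lie in the right half-plane, the system is unstable.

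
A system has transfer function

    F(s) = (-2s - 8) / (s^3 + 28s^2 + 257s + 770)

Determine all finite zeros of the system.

s = -4

Set the numerator to zero: -2s - 8 = 0, i.e. -2·(s + 4) = 0.
So s = -4.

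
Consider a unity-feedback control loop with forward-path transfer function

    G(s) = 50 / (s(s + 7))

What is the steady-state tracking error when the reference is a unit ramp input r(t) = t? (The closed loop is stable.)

e_ss = 0.1400

G(s) has one pole at the origin.
This is a Type 1 system. Kv = lim_{s→0} s·G(s) = 50/7.
e_ss = 1/Kv = 1/(50/7) = 7/50 ≈ 0.1400.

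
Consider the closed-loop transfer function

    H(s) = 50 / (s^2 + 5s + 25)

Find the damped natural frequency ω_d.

Comparing s^2 + 5s + 25 to s^2 + 2ζωₙs + ωₙ²: ωₙ = 5 rad/s and ζ = 5/(2·5) = 0.5.
ζωₙ = 5/2 = 2.5, so ω_d = ωₙ√(1−ζ²) = √(ωₙ² − (ζωₙ)²) = √(25 − 2.5²) = √18.75 ≈ 4.330 rad/s.

ω_d ≈ 4.330 rad/s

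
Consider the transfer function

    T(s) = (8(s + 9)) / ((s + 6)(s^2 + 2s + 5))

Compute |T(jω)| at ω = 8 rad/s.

Substitute s = j8: numerator = 72 + j64, denominator = -482 - j376.
|T(j8)| = |72 + j64| / |-482 - j376| = 96.333 / 611.31 ≈ 0.1576.

|T(j8)| ≈ 0.1576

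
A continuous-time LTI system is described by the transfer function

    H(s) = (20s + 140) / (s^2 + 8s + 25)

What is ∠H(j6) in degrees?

At s = j6: numerator = 140 + j120, denominator = -11 + j48.
∠H = ∠num − ∠den = 40.601° − (102.91°) = -62.31°.

∠H(j6) ≈ -62.31°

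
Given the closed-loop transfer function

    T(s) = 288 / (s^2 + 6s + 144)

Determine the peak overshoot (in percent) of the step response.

%OS ≈ 44.4%

Comparing s^2 + 6s + 144 to s^2 + 2ζωₙs + ωₙ²: ωₙ = 12 rad/s and ζ = 6/(2·12) = 0.25.
%OS = 100·exp(−πζ/√(1−ζ²)) = 100·exp(−π·0.25/√(1−0.25²)) ≈ 44.4%.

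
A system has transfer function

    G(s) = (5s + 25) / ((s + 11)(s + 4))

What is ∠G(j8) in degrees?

At s = j8: numerator = 25 + j40, denominator = -20 + j120.
∠G = ∠num − ∠den = 57.995° − (99.462°) = -41.47°.

∠G(j8) ≈ -41.47°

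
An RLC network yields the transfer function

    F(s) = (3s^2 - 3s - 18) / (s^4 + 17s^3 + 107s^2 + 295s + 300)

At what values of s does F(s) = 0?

Set the numerator to zero: 3s^2 - 3s - 18 = 0, i.e. 3·(s^2 - s - 6) = 0.
Factoring: (s + 2)(s - 3) = 0.

s = -2, 3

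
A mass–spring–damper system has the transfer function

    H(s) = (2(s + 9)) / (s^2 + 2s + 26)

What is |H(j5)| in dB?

|H(j5)|_dB ≈ 6.23 dB

Substitute s = j5: numerator = 18 + j10, denominator = 1 + j10.
|H(j5)| = |18 + j10| / |1 + j10| = 20.591 / 10.050 ≈ 2.049.
In decibels: 20·log₁₀(2.049) ≈ 6.23 dB.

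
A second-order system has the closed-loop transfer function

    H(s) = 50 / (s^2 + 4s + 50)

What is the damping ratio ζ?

ζ ≈ 0.2828

Compare the denominator to the standard form s^2 + 2ζωₙs + ωₙ².
ωₙ² = 50, so ωₙ = √50 ≈ 7.071 rad/s.
2ζωₙ = 4, so ζ = 4/(2·√50) ≈ 0.2828.
With ζ = 0.2828 the response is underdamped.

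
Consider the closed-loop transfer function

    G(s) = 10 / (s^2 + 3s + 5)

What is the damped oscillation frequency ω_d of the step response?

Comparing s^2 + 3s + 5 to s^2 + 2ζωₙs + ωₙ²: ωₙ = √5 ≈ 2.236 rad/s and ζ = 3/(2·√5) ≈ 0.6708.
ζωₙ = 3/2 = 1.5, so ω_d = ωₙ√(1−ζ²) = √(ωₙ² − (ζωₙ)²) = √(5 − 1.5²) = √2.75 ≈ 1.658 rad/s.

ω_d ≈ 1.658 rad/s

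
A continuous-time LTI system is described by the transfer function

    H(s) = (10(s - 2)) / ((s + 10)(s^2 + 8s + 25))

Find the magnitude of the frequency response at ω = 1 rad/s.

|H(j1)| ≈ 0.08795

Substitute s = j1: numerator = -20 + j10, denominator = 232 + j104.
|H(j1)| = |-20 + j10| / |232 + j104| = 22.361 / 254.24 ≈ 0.08795.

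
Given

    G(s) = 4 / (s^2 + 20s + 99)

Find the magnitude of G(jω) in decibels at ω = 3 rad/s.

Substitute s = j3: numerator = 4, denominator = 90 + j60.
|G(j3)| = |4| / |90 + j60| = 4 / 108.17 ≈ 0.03698.
In decibels: 20·log₁₀(0.03698) ≈ -28.6 dB.

|G(j3)|_dB ≈ -28.6 dB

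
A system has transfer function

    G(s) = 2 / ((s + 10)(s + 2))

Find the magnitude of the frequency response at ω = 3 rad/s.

Substitute s = j3: numerator = 2, denominator = 11 + j36.
|G(j3)| = |2| / |11 + j36| = 2 / 37.643 ≈ 0.05313.

|G(j3)| ≈ 0.05313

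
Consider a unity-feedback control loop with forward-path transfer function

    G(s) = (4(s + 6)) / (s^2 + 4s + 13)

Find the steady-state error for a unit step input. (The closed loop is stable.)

G(s) has no poles at the origin.
This is a Type 0 system. Kp = lim_{s→0} G(s) = 24/13.
e_ss = 1/(1 + Kp) = 1/(1 + 24/13) = 13/37 ≈ 0.3514.

e_ss = 0.3514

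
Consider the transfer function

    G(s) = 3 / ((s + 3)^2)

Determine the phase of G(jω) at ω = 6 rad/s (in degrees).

∠G(j6) ≈ -126.9°

At s = j6: numerator = 3, denominator = -27 + j36.
∠G = ∠num − ∠den = 0° − (126.87°) = -126.9°.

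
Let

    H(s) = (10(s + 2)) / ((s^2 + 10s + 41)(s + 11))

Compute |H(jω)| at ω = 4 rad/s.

|H(j4)| ≈ 0.08100

Substitute s = j4: numerator = 20 + j40, denominator = 115 + j540.
|H(j4)| = |20 + j40| / |115 + j540| = 44.721 / 552.11 ≈ 0.08100.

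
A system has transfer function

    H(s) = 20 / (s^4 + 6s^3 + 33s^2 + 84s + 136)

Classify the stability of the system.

The denominator s^4 + 6s^3 + 33s^2 + 84s + 136 factors as (s^2 + 2s + 17)(s^2 + 4s + 8), giving poles at s = -1 ± 4j, -2 ± 2j.
Since all poles lie strictly in the left half-plane, the system is stable.

stable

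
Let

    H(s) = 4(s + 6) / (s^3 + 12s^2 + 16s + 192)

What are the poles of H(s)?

The poles are the roots of the denominator s^3 + 12s^2 + 16s + 192 = 0.
Trying s = -12: the polynomial evaluates to 0, so (s + 12) is a factor.
Dividing out leaves s^2 + 16 = 0.
The quadratic formula then gives s = 0 ± 4j.

s = ±4j, -12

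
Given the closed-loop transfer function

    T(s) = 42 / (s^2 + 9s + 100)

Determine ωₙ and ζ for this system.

Compare the denominator to the standard form s^2 + 2ζωₙs + ωₙ².
ωₙ² = 100, so ωₙ = 10 rad/s.
2ζωₙ = 9, so ζ = 9/(2·10) = 0.45.
With ζ = 0.45 the response is underdamped.

ωₙ = 10 rad/s, ζ = 0.45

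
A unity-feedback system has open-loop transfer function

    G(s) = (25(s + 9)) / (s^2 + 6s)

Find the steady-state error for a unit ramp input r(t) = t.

G(s) has one pole at the origin.
This is a Type 1 system. Kv = lim_{s→0} s·G(s) = 225/6 = 75/2.
e_ss = 1/Kv = 1/(75/2) = 2/75 ≈ 0.02667.

e_ss = 0.02667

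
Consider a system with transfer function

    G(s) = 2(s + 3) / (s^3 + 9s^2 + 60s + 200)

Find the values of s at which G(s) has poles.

The poles are the roots of the denominator s^3 + 9s^2 + 60s + 200 = 0.
Trying s = -5: the polynomial evaluates to 0, so (s + 5) is a factor.
Dividing out leaves s^2 + 4s + 40 = 0.
The quadratic formula then gives s = -2 ± 6j.

s = -2 ± 6j, -5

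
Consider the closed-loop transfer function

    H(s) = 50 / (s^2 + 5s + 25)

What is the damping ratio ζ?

Compare the denominator to the standard form s^2 + 2ζωₙs + ωₙ².
ωₙ² = 25, so ωₙ = 5 rad/s.
2ζωₙ = 5, so ζ = 5/(2·5) = 0.5.
With ζ = 0.5 the response is underdamped.

ζ = 0.5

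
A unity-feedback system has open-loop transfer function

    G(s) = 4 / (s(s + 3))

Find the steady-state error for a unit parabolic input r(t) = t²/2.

e_ss = ∞

G(s) has one pole at the origin.
This is a Type 1 system; Ka = lim_{s→0} s^2·G(s) = 0, so the steady-state error for a parabola input is infinite.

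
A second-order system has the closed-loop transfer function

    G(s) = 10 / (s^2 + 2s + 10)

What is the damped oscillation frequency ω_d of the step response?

ω_d = 3 rad/s

Comparing s^2 + 2s + 10 to s^2 + 2ζωₙs + ωₙ²: ωₙ = √10 ≈ 3.162 rad/s and ζ = 2/(2·√10) ≈ 0.3162.
ζωₙ = 2/2 = 1, so ω_d = ωₙ√(1−ζ²) = √(ωₙ² − (ζωₙ)²) = √(10 − 1²) = √9 = 3 rad/s.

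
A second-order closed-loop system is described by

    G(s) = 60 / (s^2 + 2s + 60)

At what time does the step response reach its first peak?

t_p ≈ 0.4090 s

Comparing s^2 + 2s + 60 to s^2 + 2ζωₙs + ωₙ²: ωₙ = √60 ≈ 7.746 rad/s and ζ = 2/(2·√60) ≈ 0.1291.
ζωₙ = 2/2 = 1, so ω_d = ωₙ√(1−ζ²) = √(ωₙ² − (ζωₙ)²) = √(60 − 1²) = √59 ≈ 7.681 rad/s.
t_p = π/ω_d = π/7.681 ≈ 0.4090 s.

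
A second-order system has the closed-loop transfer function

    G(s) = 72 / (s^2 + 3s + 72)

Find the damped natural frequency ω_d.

ω_d ≈ 8.352 rad/s

Comparing s^2 + 3s + 72 to s^2 + 2ζωₙs + ωₙ²: ωₙ = √72 ≈ 8.485 rad/s and ζ = 3/(2·√72) ≈ 0.1768.
ζωₙ = 3/2 = 1.5, so ω_d = ωₙ√(1−ζ²) = √(ωₙ² − (ζωₙ)²) = √(72 − 1.5²) = √69.75 ≈ 8.352 rad/s.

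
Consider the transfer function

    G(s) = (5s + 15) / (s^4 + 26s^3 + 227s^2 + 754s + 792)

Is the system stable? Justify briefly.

The denominator s^4 + 26s^3 + 227s^2 + 754s + 792 factors as (s + 2)(s + 11)(s + 4)(s + 9), giving poles at s = -2, -11, -4, -9.
Since all poles lie strictly in the left half-plane, the system is stable.

stable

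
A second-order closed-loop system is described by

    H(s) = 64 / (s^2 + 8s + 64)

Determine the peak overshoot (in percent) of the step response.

%OS ≈ 16.3%

Comparing s^2 + 8s + 64 to s^2 + 2ζωₙs + ωₙ²: ωₙ = 8 rad/s and ζ = 8/(2·8) = 0.5.
%OS = 100·exp(−πζ/√(1−ζ²)) = 100·exp(−π·0.5/√(1−0.5²)) ≈ 16.3%.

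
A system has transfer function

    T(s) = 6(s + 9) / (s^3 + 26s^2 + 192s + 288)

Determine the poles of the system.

The poles are the roots of the denominator s^3 + 26s^2 + 192s + 288 = 0.
Trying s = -2: the polynomial evaluates to 0, so (s + 2) is a factor.
Dividing out leaves s^2 + 24s + 144 = 0.
Factoring the quadratic: (s + 12)^2 = 0.

s = -2, -12, -12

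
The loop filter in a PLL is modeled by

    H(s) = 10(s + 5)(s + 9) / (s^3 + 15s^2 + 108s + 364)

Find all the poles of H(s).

The poles are the roots of the denominator s^3 + 15s^2 + 108s + 364 = 0.
Trying s = -7: the polynomial evaluates to 0, so (s + 7) is a factor.
Dividing out leaves s^2 + 8s + 52 = 0.
The quadratic formula then gives s = -4 ± 6j.

s = -7, -4 ± 6j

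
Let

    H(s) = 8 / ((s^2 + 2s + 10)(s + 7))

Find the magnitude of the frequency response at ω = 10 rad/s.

|H(j10)| ≈ 0.007109

Substitute s = j10: numerator = 8, denominator = -830 - j760.
|H(j10)| = |8| / |-830 - j760| = 8 / 1125.4 ≈ 0.007109.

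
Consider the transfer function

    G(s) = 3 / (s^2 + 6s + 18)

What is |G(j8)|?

|G(j8)| ≈ 0.04512

Substitute s = j8: numerator = 3, denominator = -46 + j48.
|G(j8)| = |3| / |-46 + j48| = 3 / 66.483 ≈ 0.04512.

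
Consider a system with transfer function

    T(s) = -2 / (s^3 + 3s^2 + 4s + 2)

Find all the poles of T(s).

s = -1 + j, -1 - j, -1

The poles are the roots of the denominator s^3 + 3s^2 + 4s + 2 = 0.
Trying s = -1: the polynomial evaluates to 0, so (s + 1) is a factor.
Dividing out leaves s^2 + 2s + 2 = 0.
The quadratic formula then gives s = -1 ± 1j.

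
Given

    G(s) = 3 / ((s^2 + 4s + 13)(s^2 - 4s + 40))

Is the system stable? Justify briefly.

The poles can be read from the denominator factors: s = -2 ± 3j, 2 ± 6j.
Since the pole(s) at s = 2 ± 6j lie in the right half-plane, the system is unstable.

unstable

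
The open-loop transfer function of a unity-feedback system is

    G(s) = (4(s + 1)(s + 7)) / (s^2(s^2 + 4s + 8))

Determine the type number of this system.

Type 2

The denominator has 2 factors of s at the origin (free integrators), so this is a Type 2 system.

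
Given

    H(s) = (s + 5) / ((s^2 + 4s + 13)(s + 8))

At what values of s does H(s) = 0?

s = -5

Set the numerator to zero: s + 5 = 0.
So s = -5.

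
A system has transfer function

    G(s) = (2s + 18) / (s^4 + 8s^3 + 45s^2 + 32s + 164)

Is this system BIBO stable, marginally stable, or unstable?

The denominator s^4 + 8s^3 + 45s^2 + 32s + 164 factors as (s^2 + 4)(s^2 + 8s + 41), giving poles at s = 2j, -2j, -4 + 5j, -4 - 5j.
Since the simple pole(s) at s = 2j, -2j lie on the jω-axis with none in the right half-plane, the system is marginally stable.

marginally stable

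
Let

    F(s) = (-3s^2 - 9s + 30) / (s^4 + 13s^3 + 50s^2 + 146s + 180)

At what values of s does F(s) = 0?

Set the numerator to zero: -3s^2 - 9s + 30 = 0, i.e. -3·(s^2 + 3s - 10) = 0.
Factoring: (s + 5)(s - 2) = 0.

s = -5, 2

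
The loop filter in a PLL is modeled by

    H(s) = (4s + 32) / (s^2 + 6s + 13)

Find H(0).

H(0) = 32/13 ≈ 2.462

Set s = 0: H(0) = (32) / (13) = 32/13.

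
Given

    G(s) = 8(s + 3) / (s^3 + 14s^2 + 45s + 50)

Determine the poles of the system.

The poles are the roots of the denominator s^3 + 14s^2 + 45s + 50 = 0.
Trying s = -10: the polynomial evaluates to 0, so (s + 10) is a factor.
Dividing out leaves s^2 + 4s + 5 = 0.
The quadratic formula then gives s = -2 ± 1j.

s = -2 ± j, -10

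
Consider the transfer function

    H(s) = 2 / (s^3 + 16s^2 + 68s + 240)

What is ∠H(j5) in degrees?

∠H(j5) ≈ -126.7°

At s = j5: numerator = 2, denominator = -160 + j215.
∠H = ∠num − ∠den = 0° − (126.66°) = -126.7°.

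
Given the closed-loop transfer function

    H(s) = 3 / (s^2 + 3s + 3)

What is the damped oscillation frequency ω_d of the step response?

ω_d ≈ 0.8660 rad/s

Comparing s^2 + 3s + 3 to s^2 + 2ζωₙs + ωₙ²: ωₙ = √3 ≈ 1.732 rad/s and ζ = 3/(2·√3) ≈ 0.8660.
ζωₙ = 3/2 = 1.5, so ω_d = ωₙ√(1−ζ²) = √(ωₙ² − (ζωₙ)²) = √(3 − 1.5²) = √0.75 ≈ 0.8660 rad/s.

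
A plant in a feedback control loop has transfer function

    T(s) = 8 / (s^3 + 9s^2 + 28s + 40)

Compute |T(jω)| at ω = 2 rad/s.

Substitute s = j2: numerator = 8, denominator = 4 + j48.
|T(j2)| = |8| / |4 + j48| = 8 / 48.166 ≈ 0.1661.

|T(j2)| ≈ 0.1661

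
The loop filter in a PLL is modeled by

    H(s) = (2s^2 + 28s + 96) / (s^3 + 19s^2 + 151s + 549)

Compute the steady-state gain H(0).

Set s = 0: H(0) = (96) / (549) = 32/183.

H(0) = 32/183 ≈ 0.1749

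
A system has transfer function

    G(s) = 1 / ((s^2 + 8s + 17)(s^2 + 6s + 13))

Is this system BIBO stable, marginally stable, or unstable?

stable

The poles can be read from the denominator factors: s = -4 ± j, -3 ± 2j.
Since all poles lie strictly in the left half-plane, the system is stable.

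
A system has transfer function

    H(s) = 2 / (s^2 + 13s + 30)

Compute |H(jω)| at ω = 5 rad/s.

Substitute s = j5: numerator = 2, denominator = 5 + j65.
|H(j5)| = |2| / |5 + j65| = 2 / 65.192 ≈ 0.03068.

|H(j5)| ≈ 0.03068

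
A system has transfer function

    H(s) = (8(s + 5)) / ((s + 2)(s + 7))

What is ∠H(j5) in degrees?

At s = j5: numerator = 40 + j40, denominator = -11 + j45.
∠H = ∠num − ∠den = 45° − (103.74°) = -58.74°.

∠H(j5) ≈ -58.74°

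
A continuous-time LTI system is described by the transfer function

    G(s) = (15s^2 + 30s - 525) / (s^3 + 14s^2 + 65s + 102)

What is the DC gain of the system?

G(0) = -175/34 ≈ -5.147

Set s = 0: G(0) = (-525) / (102) = -175/34.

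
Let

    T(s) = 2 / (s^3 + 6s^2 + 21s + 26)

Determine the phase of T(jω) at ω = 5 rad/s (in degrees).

At s = j5: numerator = 2, denominator = -124 - j20.
∠T = ∠num − ∠den = 0° − (-170.84°) = 170.8°.

∠T(j5) ≈ 170.8°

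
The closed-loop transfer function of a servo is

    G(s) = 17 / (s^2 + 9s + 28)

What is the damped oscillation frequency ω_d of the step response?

Comparing s^2 + 9s + 28 to s^2 + 2ζωₙs + ωₙ²: ωₙ = √28 ≈ 5.292 rad/s and ζ = 9/(2·√28) ≈ 0.8504.
ζωₙ = 9/2 = 4.5, so ω_d = ωₙ√(1−ζ²) = √(ωₙ² − (ζωₙ)²) = √(28 − 4.5²) = √7.75 ≈ 2.784 rad/s.

ω_d ≈ 2.784 rad/s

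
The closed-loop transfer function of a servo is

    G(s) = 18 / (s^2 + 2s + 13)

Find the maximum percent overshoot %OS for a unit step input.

Comparing s^2 + 2s + 13 to s^2 + 2ζωₙs + ωₙ²: ωₙ = √13 ≈ 3.606 rad/s and ζ = 2/(2·√13) ≈ 0.2774.
%OS = 100·exp(−πζ/√(1−ζ²)) = 100·exp(−π·0.2774/√(1−0.2774²)) ≈ 40.4%.

%OS ≈ 40.4%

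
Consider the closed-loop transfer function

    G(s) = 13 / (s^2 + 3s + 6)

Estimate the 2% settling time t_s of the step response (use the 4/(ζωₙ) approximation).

Comparing s^2 + 3s + 6 to s^2 + 2ζωₙs + ωₙ²: ωₙ = √6 ≈ 2.449 rad/s and ζ = 3/(2·√6) ≈ 0.6124.
ζωₙ = 3/2 = 1.5, so t_s ≈ 4/(ζωₙ) = 4/1.5 ≈ 2.667 s.

t_s ≈ 2.667 s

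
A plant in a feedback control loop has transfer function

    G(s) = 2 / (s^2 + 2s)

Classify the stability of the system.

The denominator s^2 + 2s factors as s(s + 2), giving poles at s = 0, -2.
Since the simple pole(s) at s = 0 lie on the jω-axis with none in the right half-plane, the system is marginally stable.

marginally stable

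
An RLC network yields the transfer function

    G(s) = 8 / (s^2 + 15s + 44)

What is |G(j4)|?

Substitute s = j4: numerator = 8, denominator = 28 + j60.
|G(j4)| = |8| / |28 + j60| = 8 / 66.212 ≈ 0.1208.

|G(j4)| ≈ 0.1208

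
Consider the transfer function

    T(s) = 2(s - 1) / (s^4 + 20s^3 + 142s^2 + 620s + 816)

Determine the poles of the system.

The poles are the roots of the denominator s^4 + 20s^3 + 142s^2 + 620s + 816 = 0.
Trying s = -12: the polynomial evaluates to 0, so (s + 12) is a factor.
Dividing out leaves s^3 + 8s^2 + 46s + 68 = 0.
This factors further as (s^2 + 6s + 34)(s + 2) = 0.

s = -3 + 5j, -3 - 5j, -12, -2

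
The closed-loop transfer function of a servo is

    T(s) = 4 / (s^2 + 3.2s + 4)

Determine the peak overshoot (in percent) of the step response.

Comparing s^2 + 3.2s + 4 to s^2 + 2ζωₙs + ωₙ²: ωₙ = 2 rad/s and ζ = 3.2/(2·2) = 0.8.
%OS = 100·exp(−πζ/√(1−ζ²)) = 100·exp(−π·0.8/√(1−0.8²)) ≈ 1.52%.

%OS ≈ 1.52%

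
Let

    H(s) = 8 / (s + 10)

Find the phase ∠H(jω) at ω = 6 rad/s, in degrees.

∠H(j6) ≈ -30.96°

At s = j6: numerator = 8, denominator = 10 + j6.
∠H = ∠num − ∠den = 0° − (30.964°) = -30.96°.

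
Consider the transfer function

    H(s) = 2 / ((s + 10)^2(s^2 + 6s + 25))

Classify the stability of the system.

stable

The poles can be read from the denominator factors: s = -10, -3 + 4j, -3 - 4j, -10.
Since all poles lie strictly in the left half-plane, the system is stable.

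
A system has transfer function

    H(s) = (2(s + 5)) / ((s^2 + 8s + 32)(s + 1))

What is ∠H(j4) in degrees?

∠H(j4) ≈ -100.7°

At s = j4: numerator = 10 + j8, denominator = -112 + j96.
∠H = ∠num − ∠den = 38.660° − (139.40°) = -100.7°.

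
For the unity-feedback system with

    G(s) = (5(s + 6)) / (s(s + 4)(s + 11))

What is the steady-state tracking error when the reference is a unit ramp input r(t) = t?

G(s) has one pole at the origin.
This is a Type 1 system. Kv = lim_{s→0} s·G(s) = 30/44 = 15/22.
e_ss = 1/Kv = 1/(15/22) = 22/15 ≈ 1.467.

e_ss = 1.467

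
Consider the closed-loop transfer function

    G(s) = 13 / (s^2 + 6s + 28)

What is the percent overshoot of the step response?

%OS ≈ 11.5%

Comparing s^2 + 6s + 28 to s^2 + 2ζωₙs + ωₙ²: ωₙ = √28 ≈ 5.292 rad/s and ζ = 6/(2·√28) ≈ 0.5669.
%OS = 100·exp(−πζ/√(1−ζ²)) = 100·exp(−π·0.5669/√(1−0.5669²)) ≈ 11.5%.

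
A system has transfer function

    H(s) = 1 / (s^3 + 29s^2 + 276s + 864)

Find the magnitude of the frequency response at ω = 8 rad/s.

|H(j8)| ≈ 0.0005090

Substitute s = j8: numerator = 1, denominator = -992 + j1696.
|H(j8)| = |1| / |-992 + j1696| = 1 / 1964.8 ≈ 0.0005090.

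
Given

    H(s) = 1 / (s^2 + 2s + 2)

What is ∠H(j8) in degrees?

∠H(j8) ≈ -165.5°

At s = j8: numerator = 1, denominator = -62 + j16.
∠H = ∠num − ∠den = 0° − (165.53°) = -165.5°.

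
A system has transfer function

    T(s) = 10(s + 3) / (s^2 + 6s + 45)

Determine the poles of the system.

The poles are the roots of the denominator s^2 + 6s + 45 = 0.
Using the quadratic formula: s = (-6 ± √(-144))/2 = -3 ± 6j.

s = -3 ± 6j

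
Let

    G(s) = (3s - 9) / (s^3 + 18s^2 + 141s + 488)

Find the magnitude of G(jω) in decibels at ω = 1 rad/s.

Substitute s = j1: numerator = -9 + j3, denominator = 470 + j140.
|G(j1)| = |-9 + j3| / |470 + j140| = 9.4868 / 490.41 ≈ 0.01934.
In decibels: 20·log₁₀(0.01934) ≈ -34.3 dB.

|G(j1)|_dB ≈ -34.3 dB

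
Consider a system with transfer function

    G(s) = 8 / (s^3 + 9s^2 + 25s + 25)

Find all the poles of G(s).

The poles are the roots of the denominator s^3 + 9s^2 + 25s + 25 = 0.
Trying s = -5: the polynomial evaluates to 0, so (s + 5) is a factor.
Dividing out leaves s^2 + 4s + 5 = 0.
The quadratic formula then gives s = -2 ± 1j.

s = -5, -2 ± j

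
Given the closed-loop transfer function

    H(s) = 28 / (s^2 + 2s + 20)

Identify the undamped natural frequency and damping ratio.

Compare the denominator to the standard form s^2 + 2ζωₙs + ωₙ².
ωₙ² = 20, so ωₙ = √20 ≈ 4.472 rad/s.
2ζωₙ = 2, so ζ = 2/(2·√20) ≈ 0.2236.

ωₙ ≈ 4.472 rad/s, ζ ≈ 0.2236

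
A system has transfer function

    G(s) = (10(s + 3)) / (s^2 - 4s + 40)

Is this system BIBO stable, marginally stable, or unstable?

unstable

The denominator s^2 - 4s + 40 factors as (s^2 - 4s + 40), giving poles at s = 2 + 6j, 2 - 6j.
Since the pole(s) at s = 2 ± 6j lie in the right half-plane, the system is unstable.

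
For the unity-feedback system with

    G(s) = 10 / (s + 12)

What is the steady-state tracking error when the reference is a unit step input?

e_ss = 0.5455

G(s) has no poles at the origin.
This is a Type 0 system. Kp = lim_{s→0} G(s) = 10/12 = 5/6.
e_ss = 1/(1 + Kp) = 1/(1 + 5/6) = 6/11 ≈ 0.5455.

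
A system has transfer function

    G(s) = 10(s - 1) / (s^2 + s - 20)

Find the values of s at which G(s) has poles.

s = 4, -5

The poles are the roots of the denominator s^2 + s - 20 = 0.
Factoring: (s - 4)(s + 5) = 0, so s = 4 and s = -5.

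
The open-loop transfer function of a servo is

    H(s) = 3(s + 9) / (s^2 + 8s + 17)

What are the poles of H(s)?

The poles are the roots of the denominator s^2 + 8s + 17 = 0.
Using the quadratic formula: s = (-8 ± √(-4))/2 = -4 ± 1j.

s = -4 ± j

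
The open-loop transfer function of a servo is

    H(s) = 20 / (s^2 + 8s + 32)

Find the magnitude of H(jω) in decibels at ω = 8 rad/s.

|H(j8)|_dB ≈ -11.1 dB

Substitute s = j8: numerator = 20, denominator = -32 + j64.
|H(j8)| = |20| / |-32 + j64| = 20 / 71.554 ≈ 0.2795.
In decibels: 20·log₁₀(0.2795) ≈ -11.1 dB.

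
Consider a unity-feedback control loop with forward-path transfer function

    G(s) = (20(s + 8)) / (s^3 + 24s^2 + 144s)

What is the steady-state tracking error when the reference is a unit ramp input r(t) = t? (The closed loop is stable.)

G(s) has one pole at the origin.
This is a Type 1 system. Kv = lim_{s→0} s·G(s) = 160/144 = 10/9.
e_ss = 1/Kv = 1/(10/9) = 9/10 ≈ 0.9000.

e_ss = 0.9000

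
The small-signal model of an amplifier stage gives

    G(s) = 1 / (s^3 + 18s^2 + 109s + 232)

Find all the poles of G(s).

s = -5 + 2j, -5 - 2j, -8

The poles are the roots of the denominator s^3 + 18s^2 + 109s + 232 = 0.
Trying s = -8: the polynomial evaluates to 0, so (s + 8) is a factor.
Dividing out leaves s^2 + 10s + 29 = 0.
The quadratic formula then gives s = -5 ± 2j.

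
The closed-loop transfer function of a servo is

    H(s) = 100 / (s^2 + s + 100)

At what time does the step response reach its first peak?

t_p ≈ 0.3146 s

Comparing s^2 + s + 100 to s^2 + 2ζωₙs + ωₙ²: ωₙ = 10 rad/s and ζ = 1/(2·10) = 0.05.
ζωₙ = 1/2 = 0.5, so ω_d = ωₙ√(1−ζ²) = √(ωₙ² − (ζωₙ)²) = √(100 − 0.5²) = √99.75 ≈ 9.987 rad/s.
t_p = π/ω_d = π/9.987 ≈ 0.3146 s.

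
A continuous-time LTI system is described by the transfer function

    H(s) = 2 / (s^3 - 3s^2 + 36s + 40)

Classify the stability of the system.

The denominator s^3 - 3s^2 + 36s + 40 factors as (s + 1)(s^2 - 4s + 40), giving poles at s = -1, 2 + 6j, 2 - 6j.
Since the pole(s) at s = 2 ± 6j lie in the right half-plane, the system is unstable.

unstable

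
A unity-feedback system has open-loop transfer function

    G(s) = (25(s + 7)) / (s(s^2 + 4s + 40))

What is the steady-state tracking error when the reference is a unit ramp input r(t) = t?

G(s) has one pole at the origin.
This is a Type 1 system. Kv = lim_{s→0} s·G(s) = 175/40 = 35/8.
e_ss = 1/Kv = 1/(35/8) = 8/35 ≈ 0.2286.

e_ss = 0.2286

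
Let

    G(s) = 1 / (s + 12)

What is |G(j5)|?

Substitute s = j5: numerator = 1, denominator = 12 + j5.
|G(j5)| = |1| / |12 + j5| = 1 / 13 ≈ 0.07692.

|G(j5)| ≈ 0.07692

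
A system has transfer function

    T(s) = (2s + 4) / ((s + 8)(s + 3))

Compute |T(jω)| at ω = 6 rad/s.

|T(j6)| ≈ 0.1886

Substitute s = j6: numerator = 4 + j12, denominator = -12 + j66.
|T(j6)| = |4 + j12| / |-12 + j66| = 12.649 / 67.082 ≈ 0.1886.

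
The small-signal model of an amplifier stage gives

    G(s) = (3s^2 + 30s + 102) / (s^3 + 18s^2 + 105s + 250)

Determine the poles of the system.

The poles are the roots of the denominator s^3 + 18s^2 + 105s + 250 = 0.
Trying s = -10: the polynomial evaluates to 0, so (s + 10) is a factor.
Dividing out leaves s^2 + 8s + 25 = 0.
The quadratic formula then gives s = -4 ± 3j.

s = -4 + 3j, -4 - 3j, -10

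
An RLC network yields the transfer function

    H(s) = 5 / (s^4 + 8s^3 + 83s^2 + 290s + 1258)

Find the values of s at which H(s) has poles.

s = -1 + 6j, -1 - 6j, -3 + 5j, -3 - 5j

The poles are the roots of the denominator s^4 + 8s^3 + 83s^2 + 290s + 1258 = 0.
No real roots exist; factor into two real quadratics: (s^2 + 2s + 37)(s^2 + 6s + 34) = 0.
Each quadratic gives a conjugate pair via the quadratic formula.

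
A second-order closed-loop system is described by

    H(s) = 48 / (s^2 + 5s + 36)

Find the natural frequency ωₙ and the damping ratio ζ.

Compare the denominator to the standard form s^2 + 2ζωₙs + ωₙ².
ωₙ² = 36, so ωₙ = 6 rad/s.
2ζωₙ = 5, so ζ = 5/(2·6) ≈ 0.4167.

ωₙ = 6 rad/s, ζ ≈ 0.4167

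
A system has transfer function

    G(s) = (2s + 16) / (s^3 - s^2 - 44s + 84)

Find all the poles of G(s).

s = -7, 6, 2

The poles are the roots of the denominator s^3 - s^2 - 44s + 84 = 0.
Trying s = -7: the polynomial evaluates to 0, so (s + 7) is a factor.
Dividing out leaves s^2 - 8s + 12 = 0.
Factoring the quadratic: (s - 6)(s - 2) = 0.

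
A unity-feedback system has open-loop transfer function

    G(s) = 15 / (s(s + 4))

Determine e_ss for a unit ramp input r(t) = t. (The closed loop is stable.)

e_ss = 0.2667

G(s) has one pole at the origin.
This is a Type 1 system. Kv = lim_{s→0} s·G(s) = 15/4.
e_ss = 1/Kv = 1/(15/4) = 4/15 ≈ 0.2667.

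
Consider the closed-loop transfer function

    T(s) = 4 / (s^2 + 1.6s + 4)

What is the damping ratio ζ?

Compare the denominator to the standard form s^2 + 2ζωₙs + ωₙ².
ωₙ² = 4, so ωₙ = 2 rad/s.
2ζωₙ = 1.6, so ζ = 1.6/(2·2) = 0.4.
With ζ = 0.4 the response is underdamped.

ζ = 0.4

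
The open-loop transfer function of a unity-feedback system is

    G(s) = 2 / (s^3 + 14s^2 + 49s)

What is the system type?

The denominator has 1 factor of s at the origin (free integrator), so this is a Type 1 system.

Type 1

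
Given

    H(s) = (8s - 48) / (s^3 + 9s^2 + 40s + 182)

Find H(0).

H(0) = -24/91 ≈ -0.2637

Set s = 0: H(0) = (-48) / (182) = -24/91.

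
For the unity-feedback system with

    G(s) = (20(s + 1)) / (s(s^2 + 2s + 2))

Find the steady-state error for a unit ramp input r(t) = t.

G(s) has one pole at the origin.
This is a Type 1 system. Kv = lim_{s→0} s·G(s) = 20/2 = 10.
e_ss = 1/Kv = 1/(10) = 1/10 ≈ 0.1000.

e_ss = 0.1000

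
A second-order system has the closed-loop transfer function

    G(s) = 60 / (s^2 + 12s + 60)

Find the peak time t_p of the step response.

t_p ≈ 0.6413 s

Comparing s^2 + 12s + 60 to s^2 + 2ζωₙs + ωₙ²: ωₙ = √60 ≈ 7.746 rad/s and ζ = 12/(2·√60) ≈ 0.7746.
ζωₙ = 12/2 = 6, so ω_d = ωₙ√(1−ζ²) = √(ωₙ² − (ζωₙ)²) = √(60 − 6²) = √24 ≈ 4.899 rad/s.
t_p = π/ω_d = π/4.899 ≈ 0.6413 s.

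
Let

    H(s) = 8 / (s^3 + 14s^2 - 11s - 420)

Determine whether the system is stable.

unstable

The denominator s^3 + 14s^2 - 11s - 420 factors as (s + 7)(s - 5)(s + 12), giving poles at s = -7, 5, -12.
Since the pole(s) at s = 5 lie in the right half-plane, the system is unstable.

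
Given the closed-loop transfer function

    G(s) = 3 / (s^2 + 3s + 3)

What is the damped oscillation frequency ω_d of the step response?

Comparing s^2 + 3s + 3 to s^2 + 2ζωₙs + ωₙ²: ωₙ = √3 ≈ 1.732 rad/s and ζ = 3/(2·√3) ≈ 0.8660.
ζωₙ = 3/2 = 1.5, so ω_d = ωₙ√(1−ζ²) = √(ωₙ² − (ζωₙ)²) = √(3 − 1.5²) = √0.75 ≈ 0.8660 rad/s.

ω_d ≈ 0.8660 rad/s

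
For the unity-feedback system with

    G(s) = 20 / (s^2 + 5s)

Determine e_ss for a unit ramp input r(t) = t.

e_ss = 0.2500

G(s) has one pole at the origin.
This is a Type 1 system. Kv = lim_{s→0} s·G(s) = 20/5 = 4.
e_ss = 1/Kv = 1/(4) = 1/4 ≈ 0.2500.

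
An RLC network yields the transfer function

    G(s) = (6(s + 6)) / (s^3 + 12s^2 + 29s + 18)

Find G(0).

Set s = 0: G(0) = (36) / (18) = 2.

G(0) = 2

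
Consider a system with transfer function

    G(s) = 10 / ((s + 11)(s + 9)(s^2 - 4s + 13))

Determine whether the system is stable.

The poles can be read from the denominator factors: s = -11, -9, 2 + 3j, 2 - 3j.
Since the pole(s) at s = 2 + 3j, 2 - 3j lie in the right half-plane, the system is unstable.

unstable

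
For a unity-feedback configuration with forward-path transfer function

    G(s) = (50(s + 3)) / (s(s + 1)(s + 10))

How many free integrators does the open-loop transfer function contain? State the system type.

The denominator has 1 factor of s at the origin (free integrator), so this is a Type 1 system.

Type 1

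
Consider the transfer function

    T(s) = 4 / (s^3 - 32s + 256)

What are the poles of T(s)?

The poles are the roots of the denominator s^3 - 32s + 256 = 0.
Trying s = -8: the polynomial evaluates to 0, so (s + 8) is a factor.
Dividing out leaves s^2 - 8s + 32 = 0.
The quadratic formula then gives s = 4 ± 4j.

s = -8, 4 ± 4j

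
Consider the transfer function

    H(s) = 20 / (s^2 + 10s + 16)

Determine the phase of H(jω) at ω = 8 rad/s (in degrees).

∠H(j8) ≈ -121.0°

At s = j8: numerator = 20, denominator = -48 + j80.
∠H = ∠num − ∠den = 0° − (120.96°) = -121.0°.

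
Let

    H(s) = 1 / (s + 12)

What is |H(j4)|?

|H(j4)| ≈ 0.07906

Substitute s = j4: numerator = 1, denominator = 12 + j4.
|H(j4)| = |1| / |12 + j4| = 1 / 12.649 ≈ 0.07906.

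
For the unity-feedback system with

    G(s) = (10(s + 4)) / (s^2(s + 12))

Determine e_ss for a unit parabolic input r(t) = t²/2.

G(s) has 2 poles at the origin.
This is a Type 2 system. Ka = lim_{s→0} s^2·G(s) = 40/12 = 10/3.
e_ss = 1/Ka = 1/(10/3) = 3/10 ≈ 0.3000.

e_ss = 0.3000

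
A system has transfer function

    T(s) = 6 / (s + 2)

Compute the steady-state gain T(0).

T(0) = 3

Set s = 0: T(0) = (6) / (2) = 3.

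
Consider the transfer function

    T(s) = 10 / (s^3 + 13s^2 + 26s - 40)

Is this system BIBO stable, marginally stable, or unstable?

The denominator s^3 + 13s^2 + 26s - 40 factors as (s + 10)(s + 4)(s - 1), giving poles at s = -10, -4, 1.
Since the pole(s) at s = 1 lie in the right half-plane, the system is unstable.

unstable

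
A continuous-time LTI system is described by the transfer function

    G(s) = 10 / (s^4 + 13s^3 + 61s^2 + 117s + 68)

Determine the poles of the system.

The poles are the roots of the denominator s^4 + 13s^3 + 61s^2 + 117s + 68 = 0.
Trying s = -4: the polynomial evaluates to 0, so (s + 4) is a factor.
Dividing out leaves s^3 + 9s^2 + 25s + 17 = 0.
This factors further as (s^2 + 8s + 17)(s + 1) = 0.

s = -4, -4 ± j, -1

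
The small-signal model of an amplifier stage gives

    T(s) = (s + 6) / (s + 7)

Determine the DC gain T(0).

T(0) = 6/7 ≈ 0.8571

Set s = 0: T(0) = (6) / (7) = 6/7.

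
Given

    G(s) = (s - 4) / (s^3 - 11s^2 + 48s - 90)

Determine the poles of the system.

The poles are the roots of the denominator s^3 - 11s^2 + 48s - 90 = 0.
Trying s = 5: the polynomial evaluates to 0, so (s - 5) is a factor.
Dividing out leaves s^2 - 6s + 18 = 0.
The quadratic formula then gives s = 3 ± 3j.

s = 3 + 3j, 3 - 3j, 5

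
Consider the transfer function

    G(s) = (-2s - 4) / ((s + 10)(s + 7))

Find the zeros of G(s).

s = -2

Set the numerator to zero: -2s - 4 = 0, i.e. -2·(s + 2) = 0.
So s = -2.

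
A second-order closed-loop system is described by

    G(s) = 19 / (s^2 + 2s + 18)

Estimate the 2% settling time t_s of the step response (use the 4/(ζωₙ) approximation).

Comparing s^2 + 2s + 18 to s^2 + 2ζωₙs + ωₙ²: ωₙ = √18 ≈ 4.243 rad/s and ζ = 2/(2·√18) ≈ 0.2357.
ζωₙ = 2/2 = 1, so t_s ≈ 4/(ζωₙ) = 4/1 = 4 s.

t_s ≈ 4 s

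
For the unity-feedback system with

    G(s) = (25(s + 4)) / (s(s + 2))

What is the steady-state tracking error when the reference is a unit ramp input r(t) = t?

e_ss = 0.02000

G(s) has one pole at the origin.
This is a Type 1 system. Kv = lim_{s→0} s·G(s) = 100/2 = 50.
e_ss = 1/Kv = 1/(50) = 1/50 ≈ 0.02000.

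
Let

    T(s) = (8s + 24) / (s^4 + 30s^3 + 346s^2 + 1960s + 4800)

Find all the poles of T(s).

The poles are the roots of the denominator s^4 + 30s^3 + 346s^2 + 1960s + 4800 = 0.
Trying s = -8: the polynomial evaluates to 0, so (s + 8) is a factor.
Dividing out leaves s^3 + 22s^2 + 170s + 600 = 0.
This factors further as (s^2 + 10s + 50)(s + 12) = 0.

s = -5 + 5j, -5 - 5j, -8, -12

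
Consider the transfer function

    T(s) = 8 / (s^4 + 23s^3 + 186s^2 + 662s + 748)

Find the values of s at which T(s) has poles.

s = -5 ± 3j, -2, -11

The poles are the roots of the denominator s^4 + 23s^3 + 186s^2 + 662s + 748 = 0.
Trying s = -2: the polynomial evaluates to 0, so (s + 2) is a factor.
Dividing out leaves s^3 + 21s^2 + 144s + 374 = 0.
This factors further as (s^2 + 10s + 34)(s + 11) = 0.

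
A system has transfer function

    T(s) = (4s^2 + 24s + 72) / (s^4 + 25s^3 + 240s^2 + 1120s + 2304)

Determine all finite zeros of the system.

s = -3 + 3j, -3 - 3j

Set the numerator to zero: 4s^2 + 24s + 72 = 0, i.e. 4·(s^2 + 6s + 18) = 0.
Factoring: (s^2 + 6s + 18) = 0.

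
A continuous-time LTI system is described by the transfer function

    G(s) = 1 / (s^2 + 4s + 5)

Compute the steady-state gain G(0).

G(0) = 1/5 ≈ 0.2000

At s = 0 each factor (s + a) contributes a and each (s^2 + bs + c) contributes c.
G(0) = 1·1 / ((5)) = 1/5 = 1/5.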